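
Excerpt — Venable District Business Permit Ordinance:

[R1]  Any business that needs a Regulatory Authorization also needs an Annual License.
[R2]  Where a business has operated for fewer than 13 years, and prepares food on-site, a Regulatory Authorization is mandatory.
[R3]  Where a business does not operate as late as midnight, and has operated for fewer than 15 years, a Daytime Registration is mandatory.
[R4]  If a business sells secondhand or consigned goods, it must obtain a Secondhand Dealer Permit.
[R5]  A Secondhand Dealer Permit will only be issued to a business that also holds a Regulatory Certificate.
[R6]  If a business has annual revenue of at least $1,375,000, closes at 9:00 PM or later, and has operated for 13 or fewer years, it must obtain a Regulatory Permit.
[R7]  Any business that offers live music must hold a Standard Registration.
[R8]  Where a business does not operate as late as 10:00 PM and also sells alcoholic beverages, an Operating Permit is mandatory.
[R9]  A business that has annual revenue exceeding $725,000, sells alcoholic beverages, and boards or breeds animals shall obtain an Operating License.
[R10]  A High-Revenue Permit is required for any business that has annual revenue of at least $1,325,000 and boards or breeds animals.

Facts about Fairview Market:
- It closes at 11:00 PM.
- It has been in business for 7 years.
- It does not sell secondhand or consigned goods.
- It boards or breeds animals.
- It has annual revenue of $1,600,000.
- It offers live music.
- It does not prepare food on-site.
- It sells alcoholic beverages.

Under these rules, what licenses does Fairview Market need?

[R1] Regulatory Authorization is not required → no effect.
[R2] years in business 7 < 13; does not prepare food on-site → Regulatory Authorization not required.
[R3] closes 11:00 PM, at/before midnight; years in business 7 < 15 → Daytime Registration required.
[R4] does not sell secondhand or consigned goods → Secondhand Dealer Permit not required.
[R5] Secondhand Dealer Permit is not required → no effect.
[R6] revenue $1,600,000 ≥ $1,375,000; closes 11:00 PM, after 9:00 PM; years in business 7 ≤ 13 → Regulatory Permit required.
[R7] offers live music → Standard Registration required.
[R8] closes 11:00 PM, after 10:00 PM; sells alcoholic beverages → Operating Permit not required.
[R9] revenue $1,600,000 > $725,000; sells alcoholic beverages; boards or breeds animals → Operating License required.
[R10] revenue $1,600,000 ≥ $1,325,000; boards or breeds animals → High-Revenue Permit required.

Daytime Registration, High-Revenue Permit, Operating License, Regulatory Permit, Standard Registration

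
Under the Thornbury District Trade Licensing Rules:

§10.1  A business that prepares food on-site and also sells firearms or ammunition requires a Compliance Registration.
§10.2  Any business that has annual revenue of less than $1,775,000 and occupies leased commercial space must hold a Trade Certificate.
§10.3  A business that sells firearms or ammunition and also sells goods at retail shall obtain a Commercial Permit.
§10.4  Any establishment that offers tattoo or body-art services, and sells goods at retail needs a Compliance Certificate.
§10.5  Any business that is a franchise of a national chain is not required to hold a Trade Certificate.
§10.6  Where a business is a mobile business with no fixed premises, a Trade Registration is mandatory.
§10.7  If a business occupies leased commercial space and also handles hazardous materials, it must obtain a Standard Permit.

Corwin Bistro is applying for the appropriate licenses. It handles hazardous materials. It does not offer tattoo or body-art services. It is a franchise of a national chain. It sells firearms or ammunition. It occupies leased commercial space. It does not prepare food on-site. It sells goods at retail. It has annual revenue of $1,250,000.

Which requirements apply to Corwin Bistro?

§10.1 does not prepare food on-site; sells firearms or ammunition → Compliance Registration not required.
§10.2 revenue $1,250,000 < $1,775,000; occupies leased commercial space → Trade Certificate required.
§10.3 sells firearms or ammunition; sells goods at retail → Commercial Permit required.
§10.4 does not offer tattoo or body-art services; sells goods at retail → Compliance Certificate not required.
§10.5 is a franchise of a national chain → exempt from Trade Certificate.
§10.6 occupies leased commercial space (not: is a mobile business with no fixed premises) → Trade Registration not required.
§10.7 occupies leased commercial space; handles hazardous materials → Standard Permit required.

Commercial Permit, Standard Permit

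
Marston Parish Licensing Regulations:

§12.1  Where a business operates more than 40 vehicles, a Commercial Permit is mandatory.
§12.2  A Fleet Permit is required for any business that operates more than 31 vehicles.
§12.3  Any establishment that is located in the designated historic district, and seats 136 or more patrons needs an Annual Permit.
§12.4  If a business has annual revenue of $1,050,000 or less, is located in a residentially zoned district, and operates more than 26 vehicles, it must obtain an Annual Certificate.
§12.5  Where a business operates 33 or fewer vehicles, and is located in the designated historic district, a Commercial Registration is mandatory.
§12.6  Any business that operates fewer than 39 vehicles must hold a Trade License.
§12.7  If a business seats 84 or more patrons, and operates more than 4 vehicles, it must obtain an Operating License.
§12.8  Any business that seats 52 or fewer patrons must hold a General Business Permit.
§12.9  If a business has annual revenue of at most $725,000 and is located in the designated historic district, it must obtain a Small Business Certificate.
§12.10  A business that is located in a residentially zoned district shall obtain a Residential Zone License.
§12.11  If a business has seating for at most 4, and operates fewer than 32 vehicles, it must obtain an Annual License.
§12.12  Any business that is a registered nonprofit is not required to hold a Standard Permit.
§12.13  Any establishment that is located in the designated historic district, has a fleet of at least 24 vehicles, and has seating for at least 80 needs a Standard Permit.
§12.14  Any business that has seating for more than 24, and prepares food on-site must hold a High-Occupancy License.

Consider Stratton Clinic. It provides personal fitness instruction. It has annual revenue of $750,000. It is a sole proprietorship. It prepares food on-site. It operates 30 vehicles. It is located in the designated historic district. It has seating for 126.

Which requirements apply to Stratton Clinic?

§12.1 vehicles 30 ≤ 40 → Commercial Permit not required.
§12.2 vehicles 30 ≤ 31 → Fleet Permit not required.
§12.3 is located in the designated historic district; seating 126 < 136 → Annual Permit not required.
§12.4 revenue $750,000 ≤ $1,050,000; is located in the designated historic district (not: is located in a residentially zoned district); vehicles 30 > 26 → Annual Certificate not required.
§12.5 vehicles 30 ≤ 33; is located in the designated historic district → Commercial Registration required.
§12.6 vehicles 30 < 39 → Trade License required.
§12.7 seating 126 ≥ 84; vehicles 30 > 4 → Operating License required.
§12.8 seating 126 > 52 → General Business Permit not required.
§12.9 revenue $750,000 > $725,000; is located in the designated historic district → Small Business Certificate not required.
§12.10 is located in the designated historic district (not: is located in a residentially zoned district) → Residential Zone License not required.
§12.11 seating 126 > 4; vehicles 30 < 32 → Annual License not required.
§12.12 is a sole proprietorship (not: is a registered nonprofit) → Standard Permit exemption does not apply.
§12.13 is located in the designated historic district; vehicles 30 ≥ 24; seating 126 ≥ 80 → Standard Permit required.
§12.14 seating 126 > 24; prepares food on-site → High-Occupancy License required.

Commercial Registration, High-Occupancy License, Operating License, Standard Permit, Trade License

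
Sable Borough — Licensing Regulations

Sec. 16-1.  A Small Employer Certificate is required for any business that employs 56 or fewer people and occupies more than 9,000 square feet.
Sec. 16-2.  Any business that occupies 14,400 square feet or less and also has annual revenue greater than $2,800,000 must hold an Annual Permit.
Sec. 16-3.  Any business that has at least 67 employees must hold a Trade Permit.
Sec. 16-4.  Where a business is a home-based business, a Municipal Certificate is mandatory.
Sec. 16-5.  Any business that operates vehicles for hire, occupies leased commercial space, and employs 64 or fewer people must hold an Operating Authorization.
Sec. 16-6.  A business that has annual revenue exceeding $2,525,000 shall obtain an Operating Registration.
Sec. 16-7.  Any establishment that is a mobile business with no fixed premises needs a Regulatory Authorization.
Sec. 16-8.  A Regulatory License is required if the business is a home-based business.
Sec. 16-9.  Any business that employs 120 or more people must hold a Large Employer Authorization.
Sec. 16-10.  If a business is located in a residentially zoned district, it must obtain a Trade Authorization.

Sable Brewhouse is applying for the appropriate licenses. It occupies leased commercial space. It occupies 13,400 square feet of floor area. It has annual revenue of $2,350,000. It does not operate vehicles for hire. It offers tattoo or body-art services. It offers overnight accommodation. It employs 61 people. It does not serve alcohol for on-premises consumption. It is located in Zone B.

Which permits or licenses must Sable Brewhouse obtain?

None

Sec. 16-1. employees 61 > 56; floor area 13,400 square feet > 9,000 square feet → Small Employer Certificate not required.
Sec. 16-2. floor area 13,400 square feet ≤ 14,400 square feet; revenue $2,350,000 ≤ $2,800,000 → Annual Permit not required.
Sec. 16-3. employees 61 < 67 → Trade Permit not required.
Sec. 16-4. occupies leased commercial space (not: is a home-based business) → Municipal Certificate not required.
Sec. 16-5. does not operate vehicles for hire; occupies leased commercial space; employees 61 ≤ 64 → Operating Authorization not required.
Sec. 16-6. revenue $2,350,000 ≤ $2,525,000 → Operating Registration not required.
Sec. 16-7. occupies leased commercial space (not: is a mobile business with no fixed premises) → Regulatory Authorization not required.
Sec. 16-8. occupies leased commercial space (not: is a home-based business) → Regulatory License not required.
Sec. 16-9. employees 61 < 120 → Large Employer Authorization not required.
Sec. 16-10. is located in Zone B (not: is located in a residentially zoned district) → Trade Authorization not required.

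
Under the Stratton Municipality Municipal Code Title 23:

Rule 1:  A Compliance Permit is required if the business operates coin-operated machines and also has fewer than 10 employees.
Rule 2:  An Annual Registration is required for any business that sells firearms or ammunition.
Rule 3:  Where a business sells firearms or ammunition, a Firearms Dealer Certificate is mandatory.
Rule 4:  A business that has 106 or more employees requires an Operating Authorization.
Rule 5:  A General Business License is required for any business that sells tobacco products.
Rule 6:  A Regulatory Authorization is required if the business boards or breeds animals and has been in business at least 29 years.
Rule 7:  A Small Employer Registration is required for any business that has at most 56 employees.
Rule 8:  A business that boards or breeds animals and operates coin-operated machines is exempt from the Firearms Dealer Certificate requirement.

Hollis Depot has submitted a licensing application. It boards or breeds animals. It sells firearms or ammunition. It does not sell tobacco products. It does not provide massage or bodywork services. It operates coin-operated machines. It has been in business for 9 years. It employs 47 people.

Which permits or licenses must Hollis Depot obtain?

Rule 1: operates coin-operated machines; employees 47 ≥ 10 → Compliance Permit not required.
Rule 2: sells firearms or ammunition → Annual Registration required.
Rule 3: sells firearms or ammunition → Firearms Dealer Certificate required.
Rule 4: employees 47 < 106 → Operating Authorization not required.
Rule 5: does not sell tobacco products → General Business License not required.
Rule 6: boards or breeds animals; years in business 9 < 29 → Regulatory Authorization not required.
Rule 7: employees 47 ≤ 56 → Small Employer Registration required.
Rule 8: boards or breeds animals; operates coin-operated machines → exempt from Firearms Dealer Certificate.

Annual Registration, Small Employer Registration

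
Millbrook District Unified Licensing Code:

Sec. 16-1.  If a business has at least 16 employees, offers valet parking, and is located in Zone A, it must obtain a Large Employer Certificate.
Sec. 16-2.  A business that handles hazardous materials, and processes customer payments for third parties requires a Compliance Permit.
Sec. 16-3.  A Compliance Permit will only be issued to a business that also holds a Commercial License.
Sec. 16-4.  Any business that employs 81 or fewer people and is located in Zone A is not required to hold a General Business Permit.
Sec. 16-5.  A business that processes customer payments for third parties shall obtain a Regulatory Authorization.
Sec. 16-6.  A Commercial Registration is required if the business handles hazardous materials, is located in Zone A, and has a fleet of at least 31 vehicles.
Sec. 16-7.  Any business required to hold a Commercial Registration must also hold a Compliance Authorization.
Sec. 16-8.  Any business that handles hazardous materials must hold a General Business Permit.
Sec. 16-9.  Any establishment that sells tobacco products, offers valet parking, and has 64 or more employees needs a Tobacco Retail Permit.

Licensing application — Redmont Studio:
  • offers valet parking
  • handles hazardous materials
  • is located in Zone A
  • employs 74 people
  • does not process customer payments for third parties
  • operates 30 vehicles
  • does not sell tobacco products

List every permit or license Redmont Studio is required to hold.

Sec. 16-1. employees 74 ≥ 16; offers valet parking; is located in Zone A → Large Employer Certificate required.
Sec. 16-2. handles hazardous materials; does not process customer payments for third parties → Compliance Permit not required.
Sec. 16-3. Compliance Permit is not required → no effect.
Sec. 16-4. employees 74 ≤ 81; is located in Zone A → exempt from General Business Permit.
Sec. 16-5. does not process customer payments for third parties → Regulatory Authorization not required.
Sec. 16-6. handles hazardous materials; is located in Zone A; vehicles 30 < 31 → Commercial Registration not required.
Sec. 16-7. Commercial Registration is not required → no effect.
Sec. 16-8. handles hazardous materials → General Business Permit required.
Sec. 16-9. does not sell tobacco products; offers valet parking; employees 74 ≥ 64 → Tobacco Retail Permit not required.

Large Employer Certificate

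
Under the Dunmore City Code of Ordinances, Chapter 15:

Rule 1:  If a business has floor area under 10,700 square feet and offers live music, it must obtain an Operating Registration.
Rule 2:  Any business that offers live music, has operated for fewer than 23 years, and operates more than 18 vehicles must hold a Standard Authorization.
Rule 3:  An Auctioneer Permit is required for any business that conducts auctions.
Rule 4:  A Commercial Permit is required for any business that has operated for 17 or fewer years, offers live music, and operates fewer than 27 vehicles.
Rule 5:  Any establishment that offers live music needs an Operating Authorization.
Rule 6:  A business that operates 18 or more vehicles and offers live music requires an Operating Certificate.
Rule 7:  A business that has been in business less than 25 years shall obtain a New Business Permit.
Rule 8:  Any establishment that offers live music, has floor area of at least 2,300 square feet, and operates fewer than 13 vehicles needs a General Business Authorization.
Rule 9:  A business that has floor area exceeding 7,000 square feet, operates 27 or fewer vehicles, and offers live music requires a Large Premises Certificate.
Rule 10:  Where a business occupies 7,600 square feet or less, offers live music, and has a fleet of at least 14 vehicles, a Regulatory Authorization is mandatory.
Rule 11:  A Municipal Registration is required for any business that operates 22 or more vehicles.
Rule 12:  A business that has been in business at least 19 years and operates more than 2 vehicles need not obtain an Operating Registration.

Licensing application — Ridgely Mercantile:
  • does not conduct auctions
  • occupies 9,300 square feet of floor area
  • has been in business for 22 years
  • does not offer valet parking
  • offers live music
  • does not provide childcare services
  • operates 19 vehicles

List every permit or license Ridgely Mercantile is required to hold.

Large Premises Certificate, New Business Permit, Operating Authorization, Operating Certificate, Standard Authorization

Rule 1: floor area 9,300 square feet < 10,700 square feet; offers live music → Operating Registration required.
Rule 2: offers live music; years in business 22 < 23; vehicles 19 > 18 → Standard Authorization required.
Rule 3: does not conduct auctions → Auctioneer Permit not required.
Rule 4: years in business 22 > 17; offers live music; vehicles 19 < 27 → Commercial Permit not required.
Rule 5: offers live music → Operating Authorization required.
Rule 6: vehicles 19 ≥ 18; offers live music → Operating Certificate required.
Rule 7: years in business 22 < 25 → New Business Permit required.
Rule 8: offers live music; floor area 9,300 square feet ≥ 2,300 square feet; vehicles 19 ≥ 13 → General Business Authorization not required.
Rule 9: floor area 9,300 square feet > 7,000 square feet; vehicles 19 ≤ 27; offers live music → Large Premises Certificate required.
Rule 10: floor area 9,300 square feet > 7,600 square feet; offers live music; vehicles 19 ≥ 14 → Regulatory Authorization not required.
Rule 11: vehicles 19 < 22 → Municipal Registration not required.
Rule 12: years in business 22 ≥ 19; vehicles 19 > 2 → exempt from Operating Registration.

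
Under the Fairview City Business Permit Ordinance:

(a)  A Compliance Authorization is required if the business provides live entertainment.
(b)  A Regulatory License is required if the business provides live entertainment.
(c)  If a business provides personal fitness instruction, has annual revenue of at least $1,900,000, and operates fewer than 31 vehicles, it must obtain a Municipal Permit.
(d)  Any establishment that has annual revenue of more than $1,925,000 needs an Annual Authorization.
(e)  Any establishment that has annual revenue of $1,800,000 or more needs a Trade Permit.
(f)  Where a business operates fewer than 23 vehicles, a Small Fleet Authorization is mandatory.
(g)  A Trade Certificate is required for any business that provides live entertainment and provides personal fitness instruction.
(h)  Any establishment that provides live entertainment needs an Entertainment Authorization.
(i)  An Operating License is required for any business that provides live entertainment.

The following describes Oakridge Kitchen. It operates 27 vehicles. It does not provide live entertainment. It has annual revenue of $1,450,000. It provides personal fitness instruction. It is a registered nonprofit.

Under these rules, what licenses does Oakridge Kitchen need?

(a) does not provide live entertainment → Compliance Authorization not required.
(b) does not provide live entertainment → Regulatory License not required.
(c) provides personal fitness instruction; revenue $1,450,000 < $1,900,000; vehicles 27 < 31 → Municipal Permit not required.
(d) revenue $1,450,000 ≤ $1,925,000 → Annual Authorization not required.
(e) revenue $1,450,000 < $1,800,000 → Trade Permit not required.
(f) vehicles 27 ≥ 23 → Small Fleet Authorization not required.
(g) does not provide live entertainment; provides personal fitness instruction → Trade Certificate not required.
(h) does not provide live entertainment → Entertainment Authorization not required.
(i) does not provide live entertainment → Operating License not required.

None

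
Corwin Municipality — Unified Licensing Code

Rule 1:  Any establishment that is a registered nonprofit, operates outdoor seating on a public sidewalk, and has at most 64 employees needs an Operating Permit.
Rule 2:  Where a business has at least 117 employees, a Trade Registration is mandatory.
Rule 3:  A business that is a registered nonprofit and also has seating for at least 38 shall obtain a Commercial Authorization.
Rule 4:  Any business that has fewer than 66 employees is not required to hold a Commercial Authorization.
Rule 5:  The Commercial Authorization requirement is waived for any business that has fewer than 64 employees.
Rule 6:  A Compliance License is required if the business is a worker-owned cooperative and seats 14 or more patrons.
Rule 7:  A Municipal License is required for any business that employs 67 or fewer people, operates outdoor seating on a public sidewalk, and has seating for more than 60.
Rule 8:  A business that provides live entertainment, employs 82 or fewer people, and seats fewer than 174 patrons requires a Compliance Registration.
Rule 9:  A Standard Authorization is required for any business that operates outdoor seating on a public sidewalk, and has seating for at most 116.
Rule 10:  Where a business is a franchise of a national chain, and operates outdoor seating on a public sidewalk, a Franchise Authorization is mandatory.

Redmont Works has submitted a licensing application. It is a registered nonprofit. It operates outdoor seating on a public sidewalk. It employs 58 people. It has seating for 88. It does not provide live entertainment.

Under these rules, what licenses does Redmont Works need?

Rule 1: is a registered nonprofit; operates outdoor seating on a public sidewalk; employees 58 ≤ 64 → Operating Permit required.
Rule 2: employees 58 < 117 → Trade Registration not required.
Rule 3: is a registered nonprofit; seating 88 ≥ 38 → Commercial Authorization required.
Rule 4: employees 58 < 66 → exempt from Commercial Authorization.
Rule 5: employees 58 < 64 → exempt from Commercial Authorization.
Rule 6: is a registered nonprofit (not: is a worker-owned cooperative); seating 88 ≥ 14 → Compliance License not required.
Rule 7: employees 58 ≤ 67; operates outdoor seating on a public sidewalk; seating 88 > 60 → Municipal License required.
Rule 8: does not provide live entertainment; employees 58 ≤ 82; seating 88 < 174 → Compliance Registration not required.
Rule 9: operates outdoor seating on a public sidewalk; seating 88 ≤ 116 → Standard Authorization required.
Rule 10: is a registered nonprofit (not: is a franchise of a national chain); operates outdoor seating on a public sidewalk → Franchise Authorization not required.

Municipal License, Operating Permit, Standard Authorization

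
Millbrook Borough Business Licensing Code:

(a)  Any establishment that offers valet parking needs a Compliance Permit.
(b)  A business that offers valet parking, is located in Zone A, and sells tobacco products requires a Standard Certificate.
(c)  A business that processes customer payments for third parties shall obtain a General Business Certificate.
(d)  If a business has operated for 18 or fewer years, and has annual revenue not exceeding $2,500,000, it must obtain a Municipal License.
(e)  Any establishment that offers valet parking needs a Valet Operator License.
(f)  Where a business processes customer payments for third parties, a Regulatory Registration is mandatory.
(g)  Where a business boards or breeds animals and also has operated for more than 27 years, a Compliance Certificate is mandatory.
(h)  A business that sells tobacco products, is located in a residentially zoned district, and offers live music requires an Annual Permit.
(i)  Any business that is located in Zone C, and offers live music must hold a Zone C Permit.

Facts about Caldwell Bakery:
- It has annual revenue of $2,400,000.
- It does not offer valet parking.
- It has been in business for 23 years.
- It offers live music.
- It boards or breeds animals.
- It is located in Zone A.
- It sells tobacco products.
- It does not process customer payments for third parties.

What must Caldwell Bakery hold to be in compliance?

None

(a) does not offer valet parking → Compliance Permit not required.
(b) does not offer valet parking; is located in Zone A; sells tobacco products → Standard Certificate not required.
(c) does not process customer payments for third parties → General Business Certificate not required.
(d) years in business 23 > 18; revenue $2,400,000 ≤ $2,500,000 → Municipal License not required.
(e) does not offer valet parking → Valet Operator License not required.
(f) does not process customer payments for third parties → Regulatory Registration not required.
(g) boards or breeds animals; years in business 23 ≤ 27 → Compliance Certificate not required.
(h) sells tobacco products; is located in Zone A (not: is located in a residentially zoned district); offers live music → Annual Permit not required.
(i) is located in Zone A (not: is located in Zone C); offers live music → Zone C Permit not required.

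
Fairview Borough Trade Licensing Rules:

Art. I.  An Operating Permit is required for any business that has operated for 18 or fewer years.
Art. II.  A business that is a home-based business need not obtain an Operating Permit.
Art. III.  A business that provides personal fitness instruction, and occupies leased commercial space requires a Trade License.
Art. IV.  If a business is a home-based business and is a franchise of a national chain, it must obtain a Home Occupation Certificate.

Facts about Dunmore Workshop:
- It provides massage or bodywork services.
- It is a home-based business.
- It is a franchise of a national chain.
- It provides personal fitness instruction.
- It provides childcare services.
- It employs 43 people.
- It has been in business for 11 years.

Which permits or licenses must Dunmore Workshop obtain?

Art. I. years in business 11 ≤ 18 → Operating Permit required.
Art. II. is a home-based business → exempt from Operating Permit.
Art. III. provides personal fitness instruction; is a home-based business (not: occupies leased commercial space) → Trade License not required.
Art. IV. is a home-based business; is a franchise of a national chain → Home Occupation Certificate required.

Home Occupation Certificate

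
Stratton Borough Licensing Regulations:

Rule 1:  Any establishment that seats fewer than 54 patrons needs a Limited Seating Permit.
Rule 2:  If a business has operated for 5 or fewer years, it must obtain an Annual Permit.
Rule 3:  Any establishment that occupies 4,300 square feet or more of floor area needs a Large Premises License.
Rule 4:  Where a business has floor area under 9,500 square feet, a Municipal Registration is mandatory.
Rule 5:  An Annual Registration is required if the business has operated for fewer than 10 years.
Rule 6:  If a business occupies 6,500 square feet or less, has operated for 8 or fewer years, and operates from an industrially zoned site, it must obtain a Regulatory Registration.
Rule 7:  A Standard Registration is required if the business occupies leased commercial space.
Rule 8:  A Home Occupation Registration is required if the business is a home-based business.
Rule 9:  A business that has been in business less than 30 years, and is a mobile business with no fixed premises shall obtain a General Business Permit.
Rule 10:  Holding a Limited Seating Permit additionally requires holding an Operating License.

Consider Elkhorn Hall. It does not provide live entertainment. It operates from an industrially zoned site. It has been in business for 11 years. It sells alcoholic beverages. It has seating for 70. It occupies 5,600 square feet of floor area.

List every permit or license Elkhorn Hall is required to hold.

Large Premises License, Municipal Registration

Rule 1: seating 70 ≥ 54 → Limited Seating Permit not required.
Rule 2: years in business 11 > 5 → Annual Permit not required.
Rule 3: floor area 5,600 square feet ≥ 4,300 square feet → Large Premises License required.
Rule 4: floor area 5,600 square feet < 9,500 square feet → Municipal Registration required.
Rule 5: years in business 11 ≥ 10 → Annual Registration not required.
Rule 6: floor area 5,600 square feet ≤ 6,500 square feet; years in business 11 > 8; operates from an industrially zoned site → Regulatory Registration not required.
Rule 7: operates from an industrially zoned site (not: occupies leased commercial space) → Standard Registration not required.
Rule 8: operates from an industrially zoned site (not: is a home-based business) → Home Occupation Registration not required.
Rule 9: years in business 11 < 30; operates from an industrially zoned site (not: is a mobile business with no fixed premises) → General Business Permit not required.
Rule 10: Limited Seating Permit is not required → no effect.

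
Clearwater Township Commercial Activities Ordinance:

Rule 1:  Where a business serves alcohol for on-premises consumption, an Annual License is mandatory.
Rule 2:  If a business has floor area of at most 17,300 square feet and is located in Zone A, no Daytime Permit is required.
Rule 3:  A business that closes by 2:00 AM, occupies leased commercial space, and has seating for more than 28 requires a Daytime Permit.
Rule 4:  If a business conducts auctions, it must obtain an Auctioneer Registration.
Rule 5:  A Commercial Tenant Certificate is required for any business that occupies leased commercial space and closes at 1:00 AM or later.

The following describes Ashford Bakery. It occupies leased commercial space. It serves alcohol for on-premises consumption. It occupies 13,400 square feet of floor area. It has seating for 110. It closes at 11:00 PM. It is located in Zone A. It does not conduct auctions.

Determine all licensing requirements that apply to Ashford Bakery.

Rule 1: serves alcohol for on-premises consumption → Annual License required.
Rule 2: floor area 13,400 square feet ≤ 17,300 square feet; is located in Zone A → exempt from Daytime Permit.
Rule 3: closes 11:00 PM, at/before 2:00 AM; occupies leased commercial space; seating 110 > 28 → Daytime Permit required.
Rule 4: does not conduct auctions → Auctioneer Registration not required.
Rule 5: occupies leased commercial space; closes 11:00 PM, at/before 1:00 AM → Commercial Tenant Certificate not required.

Annual License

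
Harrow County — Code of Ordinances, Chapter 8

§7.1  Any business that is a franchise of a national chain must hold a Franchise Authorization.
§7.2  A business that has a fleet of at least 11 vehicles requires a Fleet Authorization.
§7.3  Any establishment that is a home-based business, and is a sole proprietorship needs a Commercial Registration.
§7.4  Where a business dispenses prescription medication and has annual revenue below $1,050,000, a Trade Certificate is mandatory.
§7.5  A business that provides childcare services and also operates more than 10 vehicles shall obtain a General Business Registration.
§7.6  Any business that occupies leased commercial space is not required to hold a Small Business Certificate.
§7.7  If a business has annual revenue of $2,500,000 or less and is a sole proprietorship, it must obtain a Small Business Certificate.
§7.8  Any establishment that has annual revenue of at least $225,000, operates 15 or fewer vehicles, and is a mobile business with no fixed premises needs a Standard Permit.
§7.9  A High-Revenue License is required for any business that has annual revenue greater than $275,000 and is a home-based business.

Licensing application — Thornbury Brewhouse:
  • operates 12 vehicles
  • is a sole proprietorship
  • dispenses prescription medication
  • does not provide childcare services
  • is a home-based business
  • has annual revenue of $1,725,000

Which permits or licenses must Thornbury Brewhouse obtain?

§7.1 is a sole proprietorship (not: is a franchise of a national chain) → Franchise Authorization not required.
§7.2 vehicles 12 ≥ 11 → Fleet Authorization required.
§7.3 is a home-based business; is a sole proprietorship → Commercial Registration required.
§7.4 dispenses prescription medication; revenue $1,725,000 ≥ $1,050,000 → Trade Certificate not required.
§7.5 does not provide childcare services; vehicles 12 > 10 → General Business Registration not required.
§7.6 is a home-based business (not: occupies leased commercial space) → Small Business Certificate exemption does not apply.
§7.7 revenue $1,725,000 ≤ $2,500,000; is a sole proprietorship → Small Business Certificate required.
§7.8 revenue $1,725,000 ≥ $225,000; vehicles 12 ≤ 15; is a home-based business (not: is a mobile business with no fixed premises) → Standard Permit not required.
§7.9 revenue $1,725,000 > $275,000; is a home-based business → High-Revenue License required.

Commercial Registration, Fleet Authorization, High-Revenue License, Small Business Certificate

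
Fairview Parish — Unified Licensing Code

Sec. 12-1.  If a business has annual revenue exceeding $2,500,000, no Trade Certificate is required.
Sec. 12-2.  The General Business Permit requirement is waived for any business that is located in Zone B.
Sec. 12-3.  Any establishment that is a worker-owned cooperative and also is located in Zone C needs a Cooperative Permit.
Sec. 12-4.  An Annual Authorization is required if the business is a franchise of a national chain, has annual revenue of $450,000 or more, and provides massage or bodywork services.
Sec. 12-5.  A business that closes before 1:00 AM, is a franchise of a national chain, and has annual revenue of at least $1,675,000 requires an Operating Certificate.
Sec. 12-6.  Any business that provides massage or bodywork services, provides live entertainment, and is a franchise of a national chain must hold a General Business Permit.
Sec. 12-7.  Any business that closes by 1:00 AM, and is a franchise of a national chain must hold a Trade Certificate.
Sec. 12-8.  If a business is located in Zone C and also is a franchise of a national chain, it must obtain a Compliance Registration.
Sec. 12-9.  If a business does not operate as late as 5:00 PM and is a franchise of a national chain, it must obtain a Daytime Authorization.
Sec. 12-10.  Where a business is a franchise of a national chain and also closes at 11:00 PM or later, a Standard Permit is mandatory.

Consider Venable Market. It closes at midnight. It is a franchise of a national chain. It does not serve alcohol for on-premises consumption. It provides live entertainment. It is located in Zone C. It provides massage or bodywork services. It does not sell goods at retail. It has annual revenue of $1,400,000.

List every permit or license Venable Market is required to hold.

Annual Authorization, Compliance Registration, General Business Permit, Standard Permit, Trade Certificate

Sec. 12-1. revenue $1,400,000 ≤ $2,500,000 → Trade Certificate exemption does not apply.
Sec. 12-2. is located in Zone C (not: is located in Zone B) → General Business Permit exemption does not apply.
Sec. 12-3. is a franchise of a national chain (not: is a worker-owned cooperative); is located in Zone C → Cooperative Permit not required.
Sec. 12-4. is a franchise of a national chain; revenue $1,400,000 ≥ $450,000; provides massage or bodywork services → Annual Authorization required.
Sec. 12-5. closes midnight, at/before 1:00 AM; is a franchise of a national chain; revenue $1,400,000 < $1,675,000 → Operating Certificate not required.
Sec. 12-6. provides massage or bodywork services; provides live entertainment; is a franchise of a national chain → General Business Permit required.
Sec. 12-7. closes midnight, at/before 1:00 AM; is a franchise of a national chain → Trade Certificate required.
Sec. 12-8. is located in Zone C; is a franchise of a national chain → Compliance Registration required.
Sec. 12-9. closes midnight, after 5:00 PM; is a franchise of a national chain → Daytime Authorization not required.
Sec. 12-10. is a franchise of a national chain; closes midnight, after 11:00 PM → Standard Permit required.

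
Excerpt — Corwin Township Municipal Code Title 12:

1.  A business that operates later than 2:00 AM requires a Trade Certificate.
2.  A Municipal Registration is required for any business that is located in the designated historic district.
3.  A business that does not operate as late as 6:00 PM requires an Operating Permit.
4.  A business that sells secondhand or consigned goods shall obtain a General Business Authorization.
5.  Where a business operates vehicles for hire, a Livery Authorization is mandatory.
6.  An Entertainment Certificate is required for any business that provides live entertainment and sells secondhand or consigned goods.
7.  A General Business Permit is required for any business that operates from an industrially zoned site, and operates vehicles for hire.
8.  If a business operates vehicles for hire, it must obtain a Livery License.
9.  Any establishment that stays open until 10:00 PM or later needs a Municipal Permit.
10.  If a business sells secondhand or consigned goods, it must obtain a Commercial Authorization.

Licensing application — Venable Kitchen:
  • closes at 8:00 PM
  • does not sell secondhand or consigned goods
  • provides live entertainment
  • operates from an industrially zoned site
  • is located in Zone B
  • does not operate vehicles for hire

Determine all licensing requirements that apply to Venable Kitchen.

None

1. closes 8:00 PM, at/before 2:00 AM → Trade Certificate not required.
2. is located in Zone B (not: is located in the designated historic district) → Municipal Registration not required.
3. closes 8:00 PM, after 6:00 PM → Operating Permit not required.
4. does not sell secondhand or consigned goods → General Business Authorization not required.
5. does not operate vehicles for hire → Livery Authorization not required.
6. provides live entertainment; does not sell secondhand or consigned goods → Entertainment Certificate not required.
7. operates from an industrially zoned site; does not operate vehicles for hire → General Business Permit not required.
8. does not operate vehicles for hire → Livery License not required.
9. closes 8:00 PM, at/before 10:00 PM → Municipal Permit not required.
10. does not sell secondhand or consigned goods → Commercial Authorization not required.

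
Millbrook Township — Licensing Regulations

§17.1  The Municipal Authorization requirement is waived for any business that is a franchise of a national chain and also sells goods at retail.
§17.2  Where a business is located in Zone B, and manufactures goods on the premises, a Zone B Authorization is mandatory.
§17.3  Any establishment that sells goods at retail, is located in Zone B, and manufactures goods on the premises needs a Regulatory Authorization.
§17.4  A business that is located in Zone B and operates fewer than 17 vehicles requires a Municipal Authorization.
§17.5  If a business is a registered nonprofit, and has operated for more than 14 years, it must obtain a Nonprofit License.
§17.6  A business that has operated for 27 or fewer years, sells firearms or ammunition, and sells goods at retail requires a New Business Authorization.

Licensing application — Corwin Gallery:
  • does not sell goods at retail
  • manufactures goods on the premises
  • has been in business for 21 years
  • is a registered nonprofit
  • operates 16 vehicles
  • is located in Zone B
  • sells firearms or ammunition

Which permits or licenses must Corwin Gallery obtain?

Municipal Authorization, Nonprofit License, Zone B Authorization

§17.1 is a registered nonprofit (not: is a franchise of a national chain); does not sell goods at retail → Municipal Authorization exemption does not apply.
§17.2 is located in Zone B; manufactures goods on the premises → Zone B Authorization required.
§17.3 does not sell goods at retail; is located in Zone B; manufactures goods on the premises → Regulatory Authorization not required.
§17.4 is located in Zone B; vehicles 16 < 17 → Municipal Authorization required.
§17.5 is a registered nonprofit; years in business 21 > 14 → Nonprofit License required.
§17.6 years in business 21 ≤ 27; sells firearms or ammunition; does not sell goods at retail → New Business Authorization not required.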